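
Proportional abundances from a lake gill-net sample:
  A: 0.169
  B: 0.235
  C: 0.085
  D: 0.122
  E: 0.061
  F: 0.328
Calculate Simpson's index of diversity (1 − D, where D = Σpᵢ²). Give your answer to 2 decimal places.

0.78

D = 0.169² + 0.235² + 0.085² + 0.122² + 0.061² + 0.328² = 0.0286 + 0.0552 + 0.0072 + 0.0149 + 0.0037 + 0.1076 = 0.2172 (working shown to 4 dp, full precision carried).
So 1 − D = 0.7828, i.e. 0.78 to 2 decimal places.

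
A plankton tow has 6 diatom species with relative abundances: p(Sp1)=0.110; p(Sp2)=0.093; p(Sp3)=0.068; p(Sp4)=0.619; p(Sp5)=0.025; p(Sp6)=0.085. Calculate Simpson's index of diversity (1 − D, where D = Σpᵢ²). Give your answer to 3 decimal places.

D = 0.11² + 0.093² + 0.068² + 0.619² + 0.025² + 0.085² = 0.01210 + 0.00865 + 0.00462 + 0.38316 + 0.00063 + 0.00723 = 0.41638 (working shown to 5 dp, full precision carried).
So 1 − D = 0.58362, i.e. 0.584 to 3 decimal places.

0.584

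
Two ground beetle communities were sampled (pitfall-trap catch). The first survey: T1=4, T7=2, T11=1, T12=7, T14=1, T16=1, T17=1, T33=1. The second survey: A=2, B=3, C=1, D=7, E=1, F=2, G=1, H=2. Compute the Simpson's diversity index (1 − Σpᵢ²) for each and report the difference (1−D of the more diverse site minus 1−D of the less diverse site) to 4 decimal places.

0.0262

The first survey: N=18, proportions 0.222222, 0.111111, 0.055556, 0.388889, 0.055556, 0.055556, 0.055556, 0.055556, giving 1−D = 0.771605 (working shown to 6 dp, full precision carried).
The second survey: N=19, proportions 0.105263, 0.157895, 0.052632, 0.368421, 0.052632, 0.105263, 0.052632, 0.105263, giving 1−D = 0.797784.
Difference = |0.771605 − 0.797784| = 0.026179, i.e. 0.0262 to 4 decimal places.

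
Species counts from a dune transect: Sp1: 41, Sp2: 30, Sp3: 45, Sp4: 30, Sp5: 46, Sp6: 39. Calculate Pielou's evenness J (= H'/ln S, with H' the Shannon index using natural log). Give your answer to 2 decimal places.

0.99

Total N = 41+30+45+30+46+39 = 231, so the proportions are 0.1775, 0.1299, 0.1948, 0.1299, 0.1991, 0.1688 (working shown to 4 dp, full precision carried).
H' = −Σ pᵢ ln pᵢ = −((-0.3069) + (-0.2651) + (-0.3187) + (-0.2651) + (-0.3214) + (-0.3003)) = 1.7774.
With S = 6 species, ln S = 1.7918, so J = 1.7774/1.7918 = 0.9920, i.e. 0.99 to 2 decimal places.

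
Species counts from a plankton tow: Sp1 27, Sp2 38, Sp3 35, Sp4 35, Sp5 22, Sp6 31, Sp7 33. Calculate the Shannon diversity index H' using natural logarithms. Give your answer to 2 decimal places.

Total N = 27+38+35+35+22+31+33 = 221, so the proportions are 0.1222, 0.1719, 0.1584, 0.1584, 0.0995, 0.1403, 0.1493 (working shown to 4 dp, full precision carried).
Each pᵢ ln pᵢ term: 0.1222×(-2.1023)=-0.2568, 0.1719×(-1.7606)=-0.3027, 0.1584×(-1.8428)=-0.2918, 0.1584×(-1.8428)=-0.2918, 0.0995×(-2.3071)=-0.2297, 0.1403×(-1.9642)=-0.2755, 0.1493×(-1.9017)=-0.2840.
Sum = -1.9324, so H' = 1.93.

1.93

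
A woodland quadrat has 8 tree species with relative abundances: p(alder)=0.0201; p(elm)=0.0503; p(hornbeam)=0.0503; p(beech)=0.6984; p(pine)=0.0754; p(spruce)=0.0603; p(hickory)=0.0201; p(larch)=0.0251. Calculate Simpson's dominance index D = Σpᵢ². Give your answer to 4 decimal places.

0.5036

D = 0.0201² + 0.0503² + 0.0503² + 0.6984² + 0.0754² + 0.0603² + 0.0201² + 0.0251² = 0.000404 + 0.002530 + 0.002530 + 0.487763 + 0.005685 + 0.003636 + 0.000404 + 0.000630 = 0.503582 (working shown to 6 dp, full precision carried).
To 4 decimal places, D = 0.5036.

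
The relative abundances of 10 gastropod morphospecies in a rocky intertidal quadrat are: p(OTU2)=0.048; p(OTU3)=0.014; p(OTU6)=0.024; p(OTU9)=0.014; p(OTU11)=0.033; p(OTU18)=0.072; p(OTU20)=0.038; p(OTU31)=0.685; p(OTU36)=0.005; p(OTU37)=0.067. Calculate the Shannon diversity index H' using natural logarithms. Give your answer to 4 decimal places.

1.2478

Each pᵢ ln pᵢ term (working shown to 6 dp, full precision carried): 0.048×(-3.036554)=-0.145755, 0.014×(-4.268698)=-0.059762, 0.024×(-3.729701)=-0.089513, 0.014×(-4.268698)=-0.059762, 0.033×(-3.411248)=-0.112571, 0.072×(-2.631089)=-0.189438, 0.038×(-3.270169)=-0.124266, 0.685×(-0.378336)=-0.259160, 0.005×(-5.298317)=-0.026492, 0.067×(-2.703063)=-0.181105.
Sum = -1.247824, so H' = 1.2478.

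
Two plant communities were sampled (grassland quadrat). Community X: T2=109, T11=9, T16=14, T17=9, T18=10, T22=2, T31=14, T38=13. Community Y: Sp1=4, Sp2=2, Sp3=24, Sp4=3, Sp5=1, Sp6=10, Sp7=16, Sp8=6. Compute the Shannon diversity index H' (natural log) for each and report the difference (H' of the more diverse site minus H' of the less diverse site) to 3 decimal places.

0.294

Community X: N=180, proportions 0.60556, 0.05, 0.07778, 0.05, 0.05556, 0.01111, 0.07778, 0.07222, giving H' = 1.40097 (working shown to 5 dp, full precision carried).
Community Y: N=66, proportions 0.06061, 0.0303, 0.36364, 0.04545, 0.01515, 0.15152, 0.24242, 0.09091, giving H' = 1.69513.
Difference = |1.40097 − 1.69513| = 0.29416, i.e. 0.294 to 3 decimal places.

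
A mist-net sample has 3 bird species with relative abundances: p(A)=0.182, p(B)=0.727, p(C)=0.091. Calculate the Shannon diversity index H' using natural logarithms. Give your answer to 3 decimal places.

Each pᵢ ln pᵢ term (working shown to 5 dp, full precision carried): 0.182×(-1.70375)=-0.31008, 0.727×(-0.31883)=-0.23179, 0.091×(-2.39690)=-0.21812.
Sum = -0.75999, so H' = 0.760.

0.760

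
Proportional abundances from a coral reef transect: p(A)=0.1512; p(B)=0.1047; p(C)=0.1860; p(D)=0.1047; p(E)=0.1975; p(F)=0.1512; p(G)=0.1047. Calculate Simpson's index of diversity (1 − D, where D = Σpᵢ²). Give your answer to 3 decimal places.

D = 0.1512² + 0.1047² + 0.186² + 0.1047² + 0.1975² + 0.1512² + 0.1047² = 0.02286 + 0.01096 + 0.03460 + 0.01096 + 0.03901 + 0.02286 + 0.01096 = 0.15221 (working shown to 5 dp, full precision carried).
So 1 − D = 0.84779, i.e. 0.848 to 3 decimal places.

0.848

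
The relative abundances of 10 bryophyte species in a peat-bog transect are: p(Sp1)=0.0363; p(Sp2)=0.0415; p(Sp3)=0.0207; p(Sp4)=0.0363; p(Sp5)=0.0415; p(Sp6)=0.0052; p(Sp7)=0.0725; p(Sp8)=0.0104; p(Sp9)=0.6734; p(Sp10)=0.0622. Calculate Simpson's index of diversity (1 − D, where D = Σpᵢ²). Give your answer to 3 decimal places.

0.531

D = 0.0363² + 0.0415² + 0.0207² + 0.0363² + 0.0415² + 0.0052² + 0.0725² + 0.0104² + 0.6734² + 0.0622² = 0.00132 + 0.00172 + 0.00043 + 0.00132 + 0.00172 + 0.00003 + 0.00526 + 0.00011 + 0.45347 + 0.00387 = 0.46924 (working shown to 5 dp, full precision carried).
So 1 − D = 0.53076, i.e. 0.531 to 3 decimal places.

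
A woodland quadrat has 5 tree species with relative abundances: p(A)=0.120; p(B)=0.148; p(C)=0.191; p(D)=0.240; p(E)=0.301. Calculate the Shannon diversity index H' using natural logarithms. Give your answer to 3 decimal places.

1.557

Each pᵢ ln pᵢ term (working shown to 5 dp, full precision carried): 0.12×(-2.12026)=-0.25443, 0.148×(-1.91054)=-0.28276, 0.191×(-1.65548)=-0.31620, 0.24×(-1.42712)=-0.34251, 0.301×(-1.20065)=-0.36139.
Sum = -1.55729, so H' = 1.557.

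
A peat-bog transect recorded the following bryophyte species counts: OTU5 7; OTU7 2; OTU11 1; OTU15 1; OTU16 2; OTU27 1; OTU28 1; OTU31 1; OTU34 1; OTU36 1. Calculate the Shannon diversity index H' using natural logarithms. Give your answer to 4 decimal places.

1.9796

Total N = 7+2+1+1+2+1+1+1+1+1 = 18, so the proportions are 0.388889, 0.111111, 0.055556, 0.055556, 0.111111, 0.055556, 0.055556, 0.055556, 0.055556, 0.055556 (working shown to 6 dp, full precision carried).
Each pᵢ ln pᵢ term: 0.388889×(-0.944462)=-0.367291, 0.111111×(-2.197225)=-0.244136, 0.055556×(-2.890372)=-0.160576, 0.055556×(-2.890372)=-0.160576, 0.111111×(-2.197225)=-0.244136, 0.055556×(-2.890372)=-0.160576, 0.055556×(-2.890372)=-0.160576, 0.055556×(-2.890372)=-0.160576, 0.055556×(-2.890372)=-0.160576, 0.055556×(-2.890372)=-0.160576.
Sum = -1.979596, so H' = 1.9796.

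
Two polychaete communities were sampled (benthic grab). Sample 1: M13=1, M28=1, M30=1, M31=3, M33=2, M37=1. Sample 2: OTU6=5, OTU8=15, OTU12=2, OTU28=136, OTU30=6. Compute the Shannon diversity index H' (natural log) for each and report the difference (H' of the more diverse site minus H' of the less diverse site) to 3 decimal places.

1.022

Sample 1: N=9, proportions 0.11111, 0.11111, 0.11111, 0.33333, 0.22222, 0.11111, giving H' = 1.67699 (working shown to 5 dp, full precision carried).
Sample 2: N=164, proportions 0.03049, 0.09146, 0.0122, 0.82927, 0.03659, giving H' = 0.65520.
Difference = |1.67699 − 0.65520| = 1.02179, i.e. 1.022 to 3 decimal places.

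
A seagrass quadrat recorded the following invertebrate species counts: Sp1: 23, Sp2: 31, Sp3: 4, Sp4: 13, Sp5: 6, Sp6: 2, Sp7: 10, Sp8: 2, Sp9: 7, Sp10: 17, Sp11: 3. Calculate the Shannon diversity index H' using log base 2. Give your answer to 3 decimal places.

2.981

Total N = 23+31+4+13+6+2+10+2+7+17+3 = 118, so the proportions are 0.19492, 0.26271, 0.0339, 0.11017, 0.05085, 0.01695, 0.08475, 0.01695, 0.05932, 0.14407, 0.02542 (working shown to 5 dp, full precision carried).
Each pᵢ log₂ pᵢ term: 0.19492×(-2.35908)=-0.45982, 0.26271×(-1.92845)=-0.50663, 0.0339×(-4.88264)=-0.16551, 0.11017×(-3.18220)=-0.35058, 0.05085×(-4.29768)=-0.21853, 0.01695×(-5.88264)=-0.09971, 0.08475×(-3.56071)=-0.30176, 0.01695×(-5.88264)=-0.09971, 0.05932×(-4.07529)=-0.24175, 0.14407×(-2.79518)=-0.40270, 0.02542×(-5.29768)=-0.13469.
Sum = -2.98137, so H' = 2.981.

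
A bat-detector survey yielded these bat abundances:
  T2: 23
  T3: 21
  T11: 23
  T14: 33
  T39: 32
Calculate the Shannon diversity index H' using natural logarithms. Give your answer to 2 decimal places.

1.59

Total N = 23+21+23+33+32 = 132, so the proportions are 0.1742, 0.1591, 0.1742, 0.25, 0.2424 (working shown to 4 dp, full precision carried).
Each pᵢ ln pᵢ term: 0.1742×(-1.7473)=-0.3045, 0.1591×(-1.8383)=-0.2925, 0.1742×(-1.7473)=-0.3045, 0.25×(-1.3863)=-0.3466, 0.2424×(-1.4171)=-0.3435.
Sum = -1.5915, so H' = 1.59.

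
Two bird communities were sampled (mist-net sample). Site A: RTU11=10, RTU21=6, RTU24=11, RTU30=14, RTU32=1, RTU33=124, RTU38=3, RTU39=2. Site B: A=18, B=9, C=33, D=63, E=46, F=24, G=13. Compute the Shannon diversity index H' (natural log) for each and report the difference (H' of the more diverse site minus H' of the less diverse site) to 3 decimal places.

Site A: N=171, proportions 0.05848, 0.03509, 0.06433, 0.08187, 0.00585, 0.72515, 0.01754, 0.0117, giving H' = 1.05104 (working shown to 5 dp, full precision carried).
Site B: N=206, proportions 0.08738, 0.04369, 0.16019, 0.30583, 0.2233, 0.1165, 0.06311, giving H' = 1.76507.
Difference = |1.05104 − 1.76507| = 0.71403, i.e. 0.714 to 3 decimal places.

0.714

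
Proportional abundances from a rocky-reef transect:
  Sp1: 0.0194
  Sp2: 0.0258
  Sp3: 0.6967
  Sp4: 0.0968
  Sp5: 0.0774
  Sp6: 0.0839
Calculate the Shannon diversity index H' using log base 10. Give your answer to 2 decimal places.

Each pᵢ log₁₀ pᵢ term (working shown to 4 dp, full precision carried): 0.0194×(-1.7122)=-0.0332, 0.0258×(-1.5884)=-0.0410, 0.6967×(-0.1570)=-0.1093, 0.0968×(-1.0141)=-0.0982, 0.0774×(-1.1113)=-0.0860, 0.0839×(-1.0762)=-0.0903.
Sum = -0.4580, so H' = 0.46.

0.46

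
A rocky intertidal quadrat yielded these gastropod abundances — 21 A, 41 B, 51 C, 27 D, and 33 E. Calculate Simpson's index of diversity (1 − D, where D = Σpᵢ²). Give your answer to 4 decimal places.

0.7814

Total N = 21+41+51+27+33 = 173, so the proportions are 0.121387, 0.236994, 0.294798, 0.156069, 0.190751 (working shown to 6 dp, full precision carried).
D = 0.121387² + 0.236994² + 0.294798² + 0.156069² + 0.190751² = 0.014735 + 0.056166 + 0.086906 + 0.024358 + 0.036386 = 0.218551.
So 1 − D = 0.781449, i.e. 0.7814 to 4 decimal places.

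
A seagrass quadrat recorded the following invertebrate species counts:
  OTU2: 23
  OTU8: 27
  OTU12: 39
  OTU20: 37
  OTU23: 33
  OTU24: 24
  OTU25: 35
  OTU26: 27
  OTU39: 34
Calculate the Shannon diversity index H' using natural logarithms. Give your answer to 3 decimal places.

2.181

Total N = 23+27+39+37+33+24+35+27+34 = 279, so the proportions are 0.08244, 0.09677, 0.13978, 0.13262, 0.11828, 0.08602, 0.12545, 0.09677, 0.12186 (working shown to 5 dp, full precision carried).
Each pᵢ ln pᵢ term: 0.08244×(-2.49572)=-0.20574, 0.09677×(-2.33537)=-0.22600, 0.13978×(-1.96765)=-0.27505, 0.13262×(-2.02029)=-0.26792, 0.11828×(-2.13470)=-0.25249, 0.08602×(-2.45316)=-0.21102, 0.12545×(-2.07586)=-0.26041, 0.09677×(-2.33537)=-0.22600, 0.12186×(-2.10485)=-0.25651.
Sum = -2.18115, so H' = 2.181.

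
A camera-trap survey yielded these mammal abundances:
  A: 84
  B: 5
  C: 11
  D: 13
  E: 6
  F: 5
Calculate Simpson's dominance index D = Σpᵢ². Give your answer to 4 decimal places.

0.4834

Total N = 84+5+11+13+6+5 = 124, so the proportions are 0.677419, 0.040323, 0.08871, 0.104839, 0.048387, 0.040323 (working shown to 6 dp, full precision carried).
D = 0.677419² + 0.040323² + 0.08871² + 0.104839² + 0.048387² + 0.040323² = 0.458897 + 0.001626 + 0.007869 + 0.010991 + 0.002341 + 0.001626 = 0.483351.
To 4 decimal places, D = 0.4834.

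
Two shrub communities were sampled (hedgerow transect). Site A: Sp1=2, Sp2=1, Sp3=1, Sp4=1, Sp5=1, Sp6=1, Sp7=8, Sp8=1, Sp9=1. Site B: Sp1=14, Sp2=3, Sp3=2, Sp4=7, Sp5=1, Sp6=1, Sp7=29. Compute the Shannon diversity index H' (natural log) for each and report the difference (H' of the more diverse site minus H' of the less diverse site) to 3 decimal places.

0.413

Site A: N=17, proportions 0.117647, 0.058824, 0.058824, 0.058824, 0.058824, 0.058824, 0.470588, 0.058824, 0.058824, giving H' = 1.773106 (working shown to 6 dp, full precision carried).
Site B: N=57, proportions 0.245614, 0.052632, 0.035088, 0.122807, 0.017544, 0.017544, 0.508772, giving H' = 1.360562.
Difference = |1.773106 − 1.360562| = 0.412544, i.e. 0.413 to 3 decimal places.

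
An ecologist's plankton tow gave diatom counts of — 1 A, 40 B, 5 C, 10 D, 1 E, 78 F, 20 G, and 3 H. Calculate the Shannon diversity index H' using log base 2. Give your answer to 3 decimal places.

1.993

Total N = 1+40+5+10+1+78+20+3 = 158, so the proportions are 0.00633, 0.25316, 0.03165, 0.06329, 0.00633, 0.49367, 0.12658, 0.01899 (working shown to 5 dp, full precision carried).
Each pᵢ log₂ pᵢ term: 0.00633×(-7.30378)=-0.04623, 0.25316×(-1.98185)=-0.50173, 0.03165×(-4.98185)=-0.15765, 0.06329×(-3.98185)=-0.25202, 0.00633×(-7.30378)=-0.04623, 0.49367×(-1.01838)=-0.50274, 0.12658×(-2.98185)=-0.37745, 0.01899×(-5.71882)=-0.10859.
Sum = -1.99264, so H' = 1.993.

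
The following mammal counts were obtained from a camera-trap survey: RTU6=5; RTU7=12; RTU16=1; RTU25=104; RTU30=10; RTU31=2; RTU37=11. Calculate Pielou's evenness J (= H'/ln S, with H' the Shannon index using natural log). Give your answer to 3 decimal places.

Total N = 5+12+1+104+10+2+11 = 145, so the proportions are 0.03448, 0.08276, 0.0069, 0.71724, 0.06897, 0.01379, 0.07586 (working shown to 5 dp, full precision carried).
H' = −Σ pᵢ ln pᵢ = −((-0.11611) + (-0.20622) + (-0.03432) + (-0.23837) + (-0.18442) + (-0.05908) + (-0.19564)) = 1.03417.
With S = 7 species, ln S = 1.94591, so J = 1.03417/1.94591 = 0.53146, i.e. 0.531 to 3 decimal places.

0.531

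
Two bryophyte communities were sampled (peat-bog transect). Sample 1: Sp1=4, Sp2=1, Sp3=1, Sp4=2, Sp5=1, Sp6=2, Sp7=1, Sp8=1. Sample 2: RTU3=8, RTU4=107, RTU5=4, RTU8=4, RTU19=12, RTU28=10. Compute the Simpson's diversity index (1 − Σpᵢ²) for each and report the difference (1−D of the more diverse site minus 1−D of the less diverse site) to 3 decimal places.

Sample 1: N=13, proportions 0.3076923, 0.0769231, 0.0769231, 0.1538462, 0.0769231, 0.1538462, 0.0769231, 0.0769231, giving 1−D = 0.8284024 (working shown to 7 dp, full precision carried).
Sample 2: N=145, proportions 0.0551724, 0.737931, 0.0275862, 0.0275862, 0.0827586, 0.0689655, giving 1−D = 0.4392866.
Difference = |0.8284024 − 0.4392866| = 0.3891158, i.e. 0.389 to 3 decimal places.

0.389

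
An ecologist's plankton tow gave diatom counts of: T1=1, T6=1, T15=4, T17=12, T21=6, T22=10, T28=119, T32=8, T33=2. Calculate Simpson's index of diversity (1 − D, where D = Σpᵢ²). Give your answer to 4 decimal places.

0.4532

Total N = 1+1+4+12+6+10+119+8+2 = 163, so the proportions are 0.006135, 0.006135, 0.02454, 0.07362, 0.03681, 0.06135, 0.730061, 0.04908, 0.01227 (working shown to 6 dp, full precision carried).
D = 0.006135² + 0.006135² + 0.02454² + 0.07362² + 0.03681² + 0.06135² + 0.730061² + 0.04908² + 0.01227² = 0.000038 + 0.000038 + 0.000602 + 0.005420 + 0.001355 + 0.003764 + 0.532990 + 0.002409 + 0.000151 = 0.546765.
So 1 − D = 0.453235, i.e. 0.4532 to 4 decimal places.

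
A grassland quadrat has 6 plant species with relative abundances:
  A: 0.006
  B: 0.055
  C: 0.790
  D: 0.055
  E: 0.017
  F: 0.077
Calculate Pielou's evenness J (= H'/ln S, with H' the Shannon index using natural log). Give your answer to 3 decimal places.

H' = −Σ pᵢ ln pᵢ = −((-0.03070) + (-0.15952) + (-0.18622) + (-0.15952) + (-0.06927) + (-0.19742)) = 0.80265 (working shown to 5 dp, full precision carried).
With S = 6 species, ln S = 1.79176, so J = 0.80265/1.79176 = 0.44797, i.e. 0.448 to 3 decimal places.

0.448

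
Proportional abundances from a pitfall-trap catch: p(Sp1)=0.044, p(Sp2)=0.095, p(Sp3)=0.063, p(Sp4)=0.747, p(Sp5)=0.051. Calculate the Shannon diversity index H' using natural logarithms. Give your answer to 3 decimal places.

0.905

Each pᵢ ln pᵢ term (working shown to 5 dp, full precision carried): 0.044×(-3.12357)=-0.13744, 0.095×(-2.35388)=-0.22362, 0.063×(-2.76462)=-0.17417, 0.747×(-0.29169)=-0.21789, 0.051×(-2.97593)=-0.15177.
Sum = -0.90489, so H' = 0.905.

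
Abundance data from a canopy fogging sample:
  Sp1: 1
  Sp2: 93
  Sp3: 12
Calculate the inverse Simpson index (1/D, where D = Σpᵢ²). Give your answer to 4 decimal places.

1.2777

Total N = 1+93+12 = 106, so the proportions are 0.009434, 0.8773585, 0.1132075 (working shown to 7 dp, full precision carried).
D = 0.009434² + 0.8773585² + 0.1132075² = 0.0000890 + 0.7697579 + 0.0128159 = 0.7826629.
So 1/D = 1.277689, i.e. 1.2777 to 4 decimal places.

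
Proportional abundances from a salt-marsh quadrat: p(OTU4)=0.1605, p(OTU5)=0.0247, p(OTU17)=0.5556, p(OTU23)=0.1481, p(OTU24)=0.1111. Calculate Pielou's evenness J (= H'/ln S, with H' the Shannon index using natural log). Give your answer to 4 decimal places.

0.7696

H' = −Σ pᵢ ln pᵢ = −((-0.293629) + (-0.091414) + (-0.326530) + (-0.282851) + (-0.244123)) = 1.238546 (working shown to 6 dp, full precision carried).
With S = 5 species, ln S = 1.609438, so J = 1.238546/1.609438 = 0.769552, i.e. 0.7696 to 4 decimal places.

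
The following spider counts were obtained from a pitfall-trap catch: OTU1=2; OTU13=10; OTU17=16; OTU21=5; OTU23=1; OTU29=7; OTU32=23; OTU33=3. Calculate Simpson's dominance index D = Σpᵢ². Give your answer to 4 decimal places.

0.2168

Total N = 2+10+16+5+1+7+23+3 = 67, so the proportions are 0.029851, 0.149254, 0.238806, 0.074627, 0.014925, 0.104478, 0.343284, 0.044776 (working shown to 6 dp, full precision carried).
D = 0.029851² + 0.149254² + 0.238806² + 0.074627² + 0.014925² + 0.104478² + 0.343284² + 0.044776² = 0.000891 + 0.022277 + 0.057028 + 0.005569 + 0.000223 + 0.010916 + 0.117844 + 0.002005 = 0.216752.
To 4 decimal places, D = 0.2168.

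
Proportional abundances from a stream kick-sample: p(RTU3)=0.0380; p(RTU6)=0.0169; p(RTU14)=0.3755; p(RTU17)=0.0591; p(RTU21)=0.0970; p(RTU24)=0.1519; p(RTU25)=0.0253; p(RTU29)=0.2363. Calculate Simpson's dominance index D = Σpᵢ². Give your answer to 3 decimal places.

0.235

D = 0.038² + 0.0169² + 0.3755² + 0.0591² + 0.097² + 0.1519² + 0.0253² + 0.2363² = 0.00144 + 0.00029 + 0.14100 + 0.00349 + 0.00941 + 0.02307 + 0.00064 + 0.05584 = 0.23518 (working shown to 5 dp, full precision carried).
To 3 decimal places, D = 0.235.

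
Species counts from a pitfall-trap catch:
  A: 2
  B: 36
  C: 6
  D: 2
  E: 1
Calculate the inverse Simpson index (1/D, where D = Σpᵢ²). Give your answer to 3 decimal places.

1.647

Total N = 2+36+6+2+1 = 47, so the proportions are 0.042553, 0.765957, 0.12766, 0.042553, 0.021277 (working shown to 6 dp, full precision carried).
D = 0.042553² + 0.765957² + 0.12766² + 0.042553² + 0.021277² = 0.001811 + 0.586691 + 0.016297 + 0.001811 + 0.000453 = 0.607062.
So 1/D = 1.64728, i.e. 1.647 to 3 decimal places.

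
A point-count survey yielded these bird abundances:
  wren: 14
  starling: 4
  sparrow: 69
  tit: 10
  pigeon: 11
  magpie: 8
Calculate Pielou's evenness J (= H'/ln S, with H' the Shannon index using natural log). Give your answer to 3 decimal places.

Total N = 14+4+69+10+11+8 = 116, so the proportions are 0.12069, 0.03448, 0.59483, 0.08621, 0.09483, 0.06897 (working shown to 5 dp, full precision carried).
H' = −Σ pᵢ ln pᵢ = −((-0.25520) + (-0.11611) + (-0.30900) + (-0.21129) + (-0.22338) + (-0.18442)) = 1.29942.
With S = 6 species, ln S = 1.79176, so J = 1.29942/1.79176 = 0.72522, i.e. 0.725 to 3 decimal places.

0.725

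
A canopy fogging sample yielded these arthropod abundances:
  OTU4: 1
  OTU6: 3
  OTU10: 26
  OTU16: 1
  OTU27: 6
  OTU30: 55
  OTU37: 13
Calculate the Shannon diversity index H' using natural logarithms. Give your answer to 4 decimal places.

1.2968

Total N = 1+3+26+1+6+55+13 = 105, so the proportions are 0.009524, 0.028571, 0.247619, 0.009524, 0.057143, 0.52381, 0.12381 (working shown to 6 dp, full precision carried).
Each pᵢ ln pᵢ term: 0.009524×(-4.653960)=-0.044323, 0.028571×(-3.555348)=-0.101581, 0.247619×(-1.395864)=-0.345642, 0.009524×(-4.653960)=-0.044323, 0.057143×(-2.862201)=-0.163554, 0.52381×(-0.646627)=-0.338709, 0.12381×(-2.089011)=-0.258639.
Sum = -1.296774, so H' = 1.2968.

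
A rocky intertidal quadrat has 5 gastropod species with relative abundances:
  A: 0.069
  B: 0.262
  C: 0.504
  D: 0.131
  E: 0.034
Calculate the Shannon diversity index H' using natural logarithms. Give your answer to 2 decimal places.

1.26

Each pᵢ ln pᵢ term (working shown to 4 dp, full precision carried): 0.069×(-2.6736)=-0.1845, 0.262×(-1.3394)=-0.3509, 0.504×(-0.6852)=-0.3453, 0.131×(-2.0326)=-0.2663, 0.034×(-3.3814)=-0.1150.
Sum = -1.2620, so H' = 1.26.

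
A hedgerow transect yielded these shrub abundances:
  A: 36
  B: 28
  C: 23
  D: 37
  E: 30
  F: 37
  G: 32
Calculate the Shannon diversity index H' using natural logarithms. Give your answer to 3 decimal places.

1.934

Total N = 36+28+23+37+30+37+32 = 223, so the proportions are 0.16143, 0.12556, 0.10314, 0.16592, 0.13453, 0.16592, 0.1435 (working shown to 5 dp, full precision carried).
Each pᵢ ln pᵢ term: 0.16143×(-1.82365)=-0.29440, 0.12556×(-2.07497)=-0.26053, 0.10314×(-2.27168)=-0.23430, 0.16592×(-1.79625)=-0.29803, 0.13453×(-2.00597)=-0.26986, 0.16592×(-1.79625)=-0.29803, 0.1435×(-1.94144)=-0.27859.
Sum = -1.93375, so H' = 1.934.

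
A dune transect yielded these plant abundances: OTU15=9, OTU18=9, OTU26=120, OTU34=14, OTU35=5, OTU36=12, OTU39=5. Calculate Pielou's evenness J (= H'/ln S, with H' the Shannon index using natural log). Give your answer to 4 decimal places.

0.5930

Total N = 9+9+120+14+5+12+5 = 174, so the proportions are 0.051724, 0.051724, 0.689655, 0.08046, 0.028736, 0.068966, 0.028736 (working shown to 6 dp, full precision carried).
H' = −Σ pᵢ ln pᵢ = −((-0.153198) + (-0.153198) + (-0.256251) + (-0.202758) + (-0.102000) + (-0.184424) + (-0.102000)) = 1.153831.
With S = 7 species, ln S = 1.945910, so J = 1.153831/1.945910 = 0.592952, i.e. 0.5930 to 4 decimal places.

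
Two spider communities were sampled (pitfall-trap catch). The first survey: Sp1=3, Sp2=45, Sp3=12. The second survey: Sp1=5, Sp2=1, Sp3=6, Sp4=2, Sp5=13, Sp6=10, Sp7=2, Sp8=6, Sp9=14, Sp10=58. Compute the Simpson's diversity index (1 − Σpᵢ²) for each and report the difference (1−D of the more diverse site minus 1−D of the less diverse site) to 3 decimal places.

The first survey: N=60, proportions 0.05, 0.75, 0.2, giving 1−D = 0.39500 (working shown to 5 dp, full precision carried).
The second survey: N=117, proportions 0.04274, 0.00855, 0.05128, 0.01709, 0.11111, 0.08547, 0.01709, 0.05128, 0.11966, 0.49573, giving 1−D = 0.71254.
Difference = |0.39500 − 0.71254| = 0.31754, i.e. 0.318 to 3 decimal places.

0.318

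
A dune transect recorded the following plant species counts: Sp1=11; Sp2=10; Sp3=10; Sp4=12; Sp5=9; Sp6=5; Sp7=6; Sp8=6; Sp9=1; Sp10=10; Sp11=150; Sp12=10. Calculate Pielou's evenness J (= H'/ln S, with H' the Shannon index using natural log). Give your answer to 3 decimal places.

0.614

Total N = 11+10+10+12+9+5+6+6+1+10+150+10 = 240, so the proportions are 0.04583, 0.04167, 0.04167, 0.05, 0.0375, 0.02083, 0.025, 0.025, 0.00417, 0.04167, 0.625, 0.04167 (working shown to 5 dp, full precision carried).
H' = −Σ pᵢ ln pᵢ = −((-0.14129) + (-0.13242) + (-0.13242) + (-0.14979) + (-0.12313) + (-0.08065) + (-0.09222) + (-0.09222) + (-0.02284) + (-0.13242) + (-0.29375) + (-0.13242)) = 1.52556.
With S = 12 species, ln S = 2.48491, so J = 1.52556/2.48491 = 0.61393, i.e. 0.614 to 3 decimal places.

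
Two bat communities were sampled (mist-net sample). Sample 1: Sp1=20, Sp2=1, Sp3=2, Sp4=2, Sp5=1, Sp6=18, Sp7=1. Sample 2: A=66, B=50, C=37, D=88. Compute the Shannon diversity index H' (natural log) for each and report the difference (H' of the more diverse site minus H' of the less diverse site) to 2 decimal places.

0.08

Sample 1: N=45, proportions 0.444444, 0.022222, 0.044444, 0.044444, 0.022222, 0.4, 0.022222, giving H' = 1.257464 (working shown to 6 dp, full precision carried).
Sample 2: N=241, proportions 0.273859, 0.207469, 0.153527, 0.365145, giving H' = 1.336548.
Difference = |1.257464 − 1.336548| = 0.079084, i.e. 0.08 to 2 decimal places.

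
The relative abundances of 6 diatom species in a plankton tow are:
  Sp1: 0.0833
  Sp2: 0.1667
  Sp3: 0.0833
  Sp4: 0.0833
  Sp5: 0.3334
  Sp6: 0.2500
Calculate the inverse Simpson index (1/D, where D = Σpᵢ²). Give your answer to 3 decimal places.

4.499

D = 0.0833² + 0.1667² + 0.0833² + 0.0833² + 0.3334² + 0.25² = 0.0069389 + 0.0277889 + 0.0069389 + 0.0069389 + 0.1111556 + 0.0625000 = 0.2222611 (working shown to 7 dp, full precision carried).
So 1/D = 4.49921, i.e. 4.499 to 3 decimal places.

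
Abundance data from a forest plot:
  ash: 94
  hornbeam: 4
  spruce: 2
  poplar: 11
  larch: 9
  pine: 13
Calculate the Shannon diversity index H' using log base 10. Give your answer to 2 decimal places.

0.45

Total N = 94+4+2+11+9+13 = 133, so the proportions are 0.7068, 0.0301, 0.015, 0.0827, 0.0677, 0.0977 (working shown to 4 dp, full precision carried).
Each pᵢ log₁₀ pᵢ term: 0.7068×(-0.1507)=-0.1065, 0.0301×(-1.5218)=-0.0458, 0.015×(-1.8228)=-0.0274, 0.0827×(-1.0825)=-0.0895, 0.0677×(-1.1696)=-0.0791, 0.0977×(-1.0099)=-0.0987.
Sum = -0.4471, so H' = 0.45.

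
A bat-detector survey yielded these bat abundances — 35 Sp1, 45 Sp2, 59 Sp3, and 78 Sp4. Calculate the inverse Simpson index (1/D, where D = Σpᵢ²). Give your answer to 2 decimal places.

Total N = 35+45+59+78 = 217, so the proportions are 0.16129, 0.207373, 0.271889, 0.359447 (working shown to 6 dp, full precision carried).
D = 0.16129² + 0.207373² + 0.271889² + 0.359447² = 0.026015 + 0.043004 + 0.073924 + 0.129202 = 0.272144.
So 1/D = 3.6745, i.e. 3.67 to 2 decimal places.

3.67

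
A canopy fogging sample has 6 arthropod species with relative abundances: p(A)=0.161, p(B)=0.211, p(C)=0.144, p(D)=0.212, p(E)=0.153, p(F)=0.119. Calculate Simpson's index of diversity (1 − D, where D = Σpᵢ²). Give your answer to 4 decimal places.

0.8263

D = 0.161² + 0.211² + 0.144² + 0.212² + 0.153² + 0.119² = 0.025921 + 0.044521 + 0.020736 + 0.044944 + 0.023409 + 0.014161 = 0.173692 (working shown to 6 dp, full precision carried).
So 1 − D = 0.826308, i.e. 0.8263 to 4 decimal places.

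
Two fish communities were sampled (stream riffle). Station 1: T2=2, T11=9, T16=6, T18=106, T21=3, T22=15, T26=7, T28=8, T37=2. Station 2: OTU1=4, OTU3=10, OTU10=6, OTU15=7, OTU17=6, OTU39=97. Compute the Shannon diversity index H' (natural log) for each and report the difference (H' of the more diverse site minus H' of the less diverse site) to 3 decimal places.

Station 1: N=158, proportions 0.01266, 0.05696, 0.03797, 0.67089, 0.01899, 0.09494, 0.0443, 0.05063, 0.01266, giving H' = 1.25376 (working shown to 5 dp, full precision carried).
Station 2: N=130, proportions 0.03077, 0.07692, 0.04615, 0.05385, 0.04615, 0.74615, giving H' = 0.96415.
Difference = |1.25376 − 0.96415| = 0.28961, i.e. 0.290 to 3 decimal places.

0.290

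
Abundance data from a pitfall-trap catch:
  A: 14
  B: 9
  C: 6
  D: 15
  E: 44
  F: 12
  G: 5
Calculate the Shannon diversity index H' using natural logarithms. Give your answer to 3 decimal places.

1.678

Total N = 14+9+6+15+44+12+5 = 105, so the proportions are 0.13333, 0.08571, 0.05714, 0.14286, 0.41905, 0.11429, 0.04762 (working shown to 5 dp, full precision carried).
Each pᵢ ln pᵢ term: 0.13333×(-2.01490)=-0.26865, 0.08571×(-2.45674)=-0.21058, 0.05714×(-2.86220)=-0.16355, 0.14286×(-1.94591)=-0.27799, 0.41905×(-0.86977)=-0.36448, 0.11429×(-2.16905)=-0.24789, 0.04762×(-3.04452)=-0.14498.
Sum = -1.67812, so H' = 1.678.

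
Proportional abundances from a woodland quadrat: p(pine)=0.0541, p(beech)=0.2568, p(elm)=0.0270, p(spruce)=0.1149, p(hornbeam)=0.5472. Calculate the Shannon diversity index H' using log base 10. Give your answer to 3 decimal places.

0.514

Each pᵢ log₁₀ pᵢ term (working shown to 5 dp, full precision carried): 0.0541×(-1.26680)=-0.06853, 0.2568×(-0.59040)=-0.15162, 0.027×(-1.56864)=-0.04235, 0.1149×(-0.93968)=-0.10797, 0.5472×(-0.26185)=-0.14329.
Sum = -0.51376, so H' = 0.514.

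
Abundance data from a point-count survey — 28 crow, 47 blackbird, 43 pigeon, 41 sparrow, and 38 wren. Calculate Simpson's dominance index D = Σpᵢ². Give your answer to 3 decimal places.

0.205

Total N = 28+47+43+41+38 = 197, so the proportions are 0.14213, 0.23858, 0.21827, 0.20812, 0.19289 (working shown to 5 dp, full precision carried).
D = 0.14213² + 0.23858² + 0.21827² + 0.20812² + 0.19289² = 0.02020 + 0.05692 + 0.04764 + 0.04331 + 0.03721 = 0.20529.
To 3 decimal places, D = 0.205.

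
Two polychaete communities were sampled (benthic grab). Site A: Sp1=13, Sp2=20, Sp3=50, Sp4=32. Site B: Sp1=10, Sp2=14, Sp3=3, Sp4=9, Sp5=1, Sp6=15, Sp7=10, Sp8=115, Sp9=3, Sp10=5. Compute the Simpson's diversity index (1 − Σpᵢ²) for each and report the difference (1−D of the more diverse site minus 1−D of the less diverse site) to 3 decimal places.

0.099

Site A: N=115, proportions 0.11304, 0.17391, 0.43478, 0.27826, giving 1−D = 0.69051 (working shown to 5 dp, full precision carried).
Site B: N=185, proportions 0.05405, 0.07568, 0.01622, 0.04865, 0.00541, 0.08108, 0.05405, 0.62162, 0.01622, 0.02703, giving 1−D = 0.59179.
Difference = |0.69051 − 0.59179| = 0.09872, i.e. 0.099 to 3 decimal places.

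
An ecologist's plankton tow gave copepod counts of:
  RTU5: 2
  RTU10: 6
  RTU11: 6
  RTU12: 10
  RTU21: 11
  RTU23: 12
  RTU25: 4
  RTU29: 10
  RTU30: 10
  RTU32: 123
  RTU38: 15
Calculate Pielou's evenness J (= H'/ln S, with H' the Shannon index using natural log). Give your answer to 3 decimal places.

0.659

Total N = 2+6+6+10+11+12+4+10+10+123+15 = 209, so the proportions are 0.00957, 0.02871, 0.02871, 0.04785, 0.05263, 0.05742, 0.01914, 0.04785, 0.04785, 0.58852, 0.07177 (working shown to 5 dp, full precision carried).
H' = −Σ pᵢ ln pᵢ = −((-0.04449) + (-0.10193) + (-0.10193) + (-0.14544) + (-0.15497) + (-0.16406) + (-0.07571) + (-0.14544) + (-0.14544) + (-0.31200) + (-0.18906)) = 1.58049.
With S = 11 species, ln S = 2.39790, so J = 1.58049/2.39790 = 0.65912, i.e. 0.659 to 3 decimal places.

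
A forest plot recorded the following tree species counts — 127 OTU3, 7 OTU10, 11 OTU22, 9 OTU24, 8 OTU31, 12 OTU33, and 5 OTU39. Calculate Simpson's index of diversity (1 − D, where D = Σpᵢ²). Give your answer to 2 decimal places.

Total N = 127+7+11+9+8+12+5 = 179, so the proportions are 0.7095, 0.0391, 0.0615, 0.0503, 0.0447, 0.067, 0.0279 (working shown to 4 dp, full precision carried).
D = 0.7095² + 0.0391² + 0.0615² + 0.0503² + 0.0447² + 0.067² + 0.0279² = 0.5034 + 0.0015 + 0.0038 + 0.0025 + 0.0020 + 0.0045 + 0.0008 = 0.5185.
So 1 − D = 0.4815, i.e. 0.48 to 2 decimal places.

0.48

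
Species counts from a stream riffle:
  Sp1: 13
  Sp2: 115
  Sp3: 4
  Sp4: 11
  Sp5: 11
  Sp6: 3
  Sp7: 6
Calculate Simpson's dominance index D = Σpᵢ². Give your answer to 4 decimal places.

0.5155

Total N = 13+115+4+11+11+3+6 = 163, so the proportions are 0.079755, 0.705521, 0.02454, 0.067485, 0.067485, 0.018405, 0.03681 (working shown to 6 dp, full precision carried).
D = 0.079755² + 0.705521² + 0.02454² + 0.067485² + 0.067485² + 0.018405² + 0.03681² = 0.006361 + 0.497761 + 0.000602 + 0.004554 + 0.004554 + 0.000339 + 0.001355 = 0.515526.
To 4 decimal places, D = 0.5155.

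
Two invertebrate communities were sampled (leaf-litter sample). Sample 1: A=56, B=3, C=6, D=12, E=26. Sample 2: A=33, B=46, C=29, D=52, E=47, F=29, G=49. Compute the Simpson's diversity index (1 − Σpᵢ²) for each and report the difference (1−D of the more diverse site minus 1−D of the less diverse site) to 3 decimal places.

0.227

Sample 1: N=103, proportions 0.54369, 0.02913, 0.05825, 0.1165, 0.25243, giving 1−D = 0.62287 (working shown to 5 dp, full precision carried).
Sample 2: N=285, proportions 0.11579, 0.1614, 0.10175, 0.18246, 0.16491, 0.10175, 0.17193, giving 1−D = 0.84979.
Difference = |0.62287 − 0.84979| = 0.22692, i.e. 0.227 to 3 decimal places.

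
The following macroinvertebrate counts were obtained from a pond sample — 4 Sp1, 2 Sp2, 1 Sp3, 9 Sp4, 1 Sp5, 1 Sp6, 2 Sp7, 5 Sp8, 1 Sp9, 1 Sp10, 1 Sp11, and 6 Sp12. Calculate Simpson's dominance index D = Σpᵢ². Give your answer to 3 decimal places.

Total N = 4+2+1+9+1+1+2+5+1+1+1+6 = 34, so the proportions are 0.11765, 0.05882, 0.02941, 0.26471, 0.02941, 0.02941, 0.05882, 0.14706, 0.02941, 0.02941, 0.02941, 0.17647 (working shown to 5 dp, full precision carried).
D = 0.11765² + 0.05882² + 0.02941² + 0.26471² + 0.02941² + 0.02941² + 0.05882² + 0.14706² + 0.02941² + 0.02941² + 0.02941² + 0.17647² = 0.01384 + 0.00346 + 0.00087 + 0.07007 + 0.00087 + 0.00087 + 0.00346 + 0.02163 + 0.00087 + 0.00087 + 0.00087 + 0.03114 = 0.14879.
To 3 decimal places, D = 0.149.

0.149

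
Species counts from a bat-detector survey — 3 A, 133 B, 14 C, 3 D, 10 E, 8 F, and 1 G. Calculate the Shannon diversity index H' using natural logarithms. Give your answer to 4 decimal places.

Total N = 3+133+14+3+10+8+1 = 172, so the proportions are 0.017442, 0.773256, 0.081395, 0.017442, 0.05814, 0.046512, 0.005814 (working shown to 6 dp, full precision carried).
Each pᵢ ln pᵢ term: 0.017442×(-4.048882)=-0.070620, 0.773256×(-0.257145)=-0.198839, 0.081395×(-2.508437)=-0.204175, 0.017442×(-4.048882)=-0.070620, 0.05814×(-2.844909)=-0.165402, 0.046512×(-3.068053)=-0.142700, 0.005814×(-5.147494)=-0.029927.
Sum = -0.882283, so H' = 0.8823.

0.8823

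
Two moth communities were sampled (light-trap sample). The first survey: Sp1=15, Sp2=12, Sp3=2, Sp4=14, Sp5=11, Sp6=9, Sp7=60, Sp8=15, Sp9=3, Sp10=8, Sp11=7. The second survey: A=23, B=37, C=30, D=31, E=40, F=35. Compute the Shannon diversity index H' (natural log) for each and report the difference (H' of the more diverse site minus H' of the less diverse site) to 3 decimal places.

0.229

The first survey: N=156, proportions 0.09615, 0.07692, 0.01282, 0.08974, 0.07051, 0.05769, 0.38462, 0.09615, 0.01923, 0.05128, 0.04487, giving H' = 2.00653 (working shown to 5 dp, full precision carried).
The second survey: N=196, proportions 0.11735, 0.18878, 0.15306, 0.15816, 0.20408, 0.17857, giving H' = 1.77708.
Difference = |2.00653 − 1.77708| = 0.22945, i.e. 0.229 to 3 decimal places.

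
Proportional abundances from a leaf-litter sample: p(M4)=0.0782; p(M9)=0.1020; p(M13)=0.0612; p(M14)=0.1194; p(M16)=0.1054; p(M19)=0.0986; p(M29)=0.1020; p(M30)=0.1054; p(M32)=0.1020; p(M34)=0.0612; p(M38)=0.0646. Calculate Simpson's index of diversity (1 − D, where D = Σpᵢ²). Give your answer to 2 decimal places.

0.90

D = 0.0782² + 0.102² + 0.0612² + 0.1194² + 0.1054² + 0.0986² + 0.102² + 0.1054² + 0.102² + 0.0612² + 0.0646² = 0.0061 + 0.0104 + 0.0037 + 0.0143 + 0.0111 + 0.0097 + 0.0104 + 0.0111 + 0.0104 + 0.0037 + 0.0042 = 0.0952 (working shown to 4 dp, full precision carried).
So 1 − D = 0.9048, i.e. 0.90 to 2 decimal places.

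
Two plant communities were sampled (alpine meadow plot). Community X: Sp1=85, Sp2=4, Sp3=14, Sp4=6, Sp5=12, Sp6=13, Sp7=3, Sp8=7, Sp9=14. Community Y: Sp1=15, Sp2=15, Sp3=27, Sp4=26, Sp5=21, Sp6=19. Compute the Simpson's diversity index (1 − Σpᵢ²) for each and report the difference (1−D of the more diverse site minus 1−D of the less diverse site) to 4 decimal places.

Community X: N=158, proportions 0.537975, 0.025316, 0.088608, 0.037975, 0.075949, 0.082278, 0.018987, 0.044304, 0.088608, giving 1−D = 0.677936 (working shown to 6 dp, full precision carried).
Community Y: N=123, proportions 0.121951, 0.121951, 0.219512, 0.211382, 0.170732, 0.154472, giving 1−D = 0.824377.
Difference = |0.677936 − 0.824377| = 0.146441, i.e. 0.1464 to 4 decimal places.

0.1464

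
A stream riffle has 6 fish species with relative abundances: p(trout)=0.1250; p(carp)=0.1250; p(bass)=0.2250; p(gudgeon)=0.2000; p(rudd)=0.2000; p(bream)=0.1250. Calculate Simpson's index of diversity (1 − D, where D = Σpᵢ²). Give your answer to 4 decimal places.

0.8225

D = 0.125² + 0.125² + 0.225² + 0.2² + 0.2² + 0.125² = 0.015625 + 0.015625 + 0.050625 + 0.040000 + 0.040000 + 0.015625 = 0.177500 (working shown to 6 dp, full precision carried).
So 1 − D = 0.822500, i.e. 0.8225 to 4 decimal places.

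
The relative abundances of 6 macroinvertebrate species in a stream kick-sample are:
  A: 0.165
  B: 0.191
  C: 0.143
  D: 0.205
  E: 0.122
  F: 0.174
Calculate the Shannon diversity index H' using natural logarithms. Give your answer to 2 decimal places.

Each pᵢ ln pᵢ term (working shown to 4 dp, full precision carried): 0.165×(-1.8018)=-0.2973, 0.191×(-1.6555)=-0.3162, 0.143×(-1.9449)=-0.2781, 0.205×(-1.5847)=-0.3249, 0.122×(-2.1037)=-0.2567, 0.174×(-1.7487)=-0.3043.
Sum = -1.7774, so H' = 1.78.

1.78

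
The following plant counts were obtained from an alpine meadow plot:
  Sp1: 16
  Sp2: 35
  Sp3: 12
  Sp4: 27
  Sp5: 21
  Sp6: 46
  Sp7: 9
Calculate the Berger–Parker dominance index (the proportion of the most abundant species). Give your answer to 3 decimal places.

Total N = 16+35+12+27+21+46+9 = 166, so the proportions are 0.09639, 0.21084, 0.07229, 0.16265, 0.12651, 0.27711, 0.05422 (working shown to 5 dp, full precision carried).
The largest proportion is 0.27711, i.e. d = 0.277 to 3 decimal places.

0.277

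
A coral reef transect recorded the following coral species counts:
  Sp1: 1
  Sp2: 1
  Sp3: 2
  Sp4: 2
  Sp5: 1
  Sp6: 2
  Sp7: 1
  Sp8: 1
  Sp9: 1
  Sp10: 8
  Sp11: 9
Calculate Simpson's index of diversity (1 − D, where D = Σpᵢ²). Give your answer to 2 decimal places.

0.81

Total N = 1+1+2+2+1+2+1+1+1+8+9 = 29, so the proportions are 0.0345, 0.0345, 0.069, 0.069, 0.0345, 0.069, 0.0345, 0.0345, 0.0345, 0.2759, 0.3103 (working shown to 4 dp, full precision carried).
D = 0.0345² + 0.0345² + 0.069² + 0.069² + 0.0345² + 0.069² + 0.0345² + 0.0345² + 0.0345² + 0.2759² + 0.3103² = 0.0012 + 0.0012 + 0.0048 + 0.0048 + 0.0012 + 0.0048 + 0.0012 + 0.0012 + 0.0012 + 0.0761 + 0.0963 = 0.1938.
So 1 − D = 0.8062, i.e. 0.81 to 2 decimal places.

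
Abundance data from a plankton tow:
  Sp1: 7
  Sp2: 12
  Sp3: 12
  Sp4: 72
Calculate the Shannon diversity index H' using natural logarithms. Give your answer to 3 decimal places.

Total N = 7+12+12+72 = 103, so the proportions are 0.06796, 0.1165, 0.1165, 0.69903 (working shown to 5 dp, full precision carried).
Each pᵢ ln pᵢ term: 0.06796×(-2.68882)=-0.18274, 0.1165×(-2.14982)=-0.25046, 0.1165×(-2.14982)=-0.25046, 0.69903×(-0.35806)=-0.25030.
Sum = -0.93396, so H' = 0.934.

0.934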